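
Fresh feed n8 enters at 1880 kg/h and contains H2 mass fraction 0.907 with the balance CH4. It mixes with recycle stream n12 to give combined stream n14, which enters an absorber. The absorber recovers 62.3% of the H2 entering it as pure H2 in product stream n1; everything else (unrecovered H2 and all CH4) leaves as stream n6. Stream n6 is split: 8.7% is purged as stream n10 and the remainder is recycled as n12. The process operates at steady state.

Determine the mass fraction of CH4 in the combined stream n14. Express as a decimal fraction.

CH4 enters only via n8 and leaves only via the purge: 1880×0.093 = 0.087×(CH4 in n6), and the absorber passes all CH4, so CH4 in n14 = CH4 in n6 = 2009.7 kg/h.
H2 in n14: m_A = 1880×0.907 + (1−0.087)·(1−0.623)·m_A, so m_A = 1705.2/0.6558 = 2600.1 kg/h.
n14 = 2600.1 + 2009.7 = 4609.8 kg/h.
CH4 fraction in n14 = 2009.7/4609.8 = 0.436.

0.436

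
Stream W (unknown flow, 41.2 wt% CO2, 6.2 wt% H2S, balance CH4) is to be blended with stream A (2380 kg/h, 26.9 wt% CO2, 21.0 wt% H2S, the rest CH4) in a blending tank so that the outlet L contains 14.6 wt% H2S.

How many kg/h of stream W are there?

Let W be the unknown flow. Total out = 2380 + W.
H2S balance: 499.8 + 0.062·W = 0.146·(2380 + W)
(0.062 − 0.146)·W = 0.146×2380 − 499.8 = -152.32
W = -152.32 / -0.084 = 1813.3 kg/h

1813 kg/h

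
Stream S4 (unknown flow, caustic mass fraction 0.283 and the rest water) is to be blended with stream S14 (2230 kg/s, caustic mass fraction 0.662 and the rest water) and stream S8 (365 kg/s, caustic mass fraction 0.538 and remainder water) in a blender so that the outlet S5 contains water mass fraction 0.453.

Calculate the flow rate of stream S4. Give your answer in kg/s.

Let S4 be the unknown flow. Total out = 2595 + S4.
water balance: 922.37 + 0.717·S4 = 0.453·(2595 + S4)
(0.717 − 0.453)·S4 = 0.453×2595 − 922.37 = 253.17
S4 = 253.17 / 0.264 = 958.96 kg/s

959 kg/s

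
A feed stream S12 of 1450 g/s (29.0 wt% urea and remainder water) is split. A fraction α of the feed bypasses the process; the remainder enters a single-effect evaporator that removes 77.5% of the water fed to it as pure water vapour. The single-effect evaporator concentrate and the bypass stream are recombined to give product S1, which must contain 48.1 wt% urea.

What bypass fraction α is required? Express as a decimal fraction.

All 1450×0.290 = 420.5 g/s of urea reaches S1, so S1 = 420.5/0.481 = 874.22 g/s and vapour = 575.78 g/s.
The evaporator receives (1−α)·1450 of feed at 0.710 water and removes 0.775 of that water:
0.775×0.710×(1−α)×1450 = 575.78
(1−α) = 575.78/797.86 = 0.7217;  α = 0.2783.

0.278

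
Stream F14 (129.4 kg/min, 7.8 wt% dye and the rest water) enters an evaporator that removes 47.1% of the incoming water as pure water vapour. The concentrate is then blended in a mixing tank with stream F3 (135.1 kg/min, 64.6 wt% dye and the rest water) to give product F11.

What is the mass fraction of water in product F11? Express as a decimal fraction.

Vapour removed = 0.471×0.922×129.4 = 56.194 kg/min; concentrate = 73.206 kg/min.
water reaching the mixer = 63.113 (from concentrate) + 135.1×0.354 = 110.94 kg/min.
Product flow = 73.206 + 135.1 = 208.31 kg/min; water fraction = 0.533.

0.533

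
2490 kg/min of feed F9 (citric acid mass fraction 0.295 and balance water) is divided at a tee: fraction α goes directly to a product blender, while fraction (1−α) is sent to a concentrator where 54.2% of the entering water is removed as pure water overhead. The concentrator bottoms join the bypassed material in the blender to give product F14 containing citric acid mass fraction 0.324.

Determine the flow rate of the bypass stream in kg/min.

1907 kg/min

All 2490×0.295 = 734.55 kg/min of citric acid reaches F14, so F14 = 734.55/0.324 = 2267.1 kg/min and vapour = 222.87 kg/min.
The evaporator receives (1−α)·2490 of feed at 0.705 water and removes 0.542 of that water:
0.542×0.705×(1−α)×2490 = 222.87
(1−α) = 222.87/951.45 = 0.2342;  α = 0.7658.
Bypass flow = 0.7658×2490 = 1906.7 kg/min.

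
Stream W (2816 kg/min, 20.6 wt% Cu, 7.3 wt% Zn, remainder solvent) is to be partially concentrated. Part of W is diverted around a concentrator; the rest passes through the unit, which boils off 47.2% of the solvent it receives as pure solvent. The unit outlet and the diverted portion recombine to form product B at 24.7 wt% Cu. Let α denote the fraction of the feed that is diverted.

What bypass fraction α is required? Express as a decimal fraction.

0.512

All 2816×0.206 = 580.1 kg/min of Cu reaches B, so B = 580.1/0.247 = 2348.6 kg/min and vapour = 467.43 kg/min.
The evaporator receives (1−α)·2816 of feed at 0.721 solvent and removes 0.472 of that solvent:
0.472×0.721×(1−α)×2816 = 467.43
(1−α) = 467.43/958.32 = 0.4878;  α = 0.5122.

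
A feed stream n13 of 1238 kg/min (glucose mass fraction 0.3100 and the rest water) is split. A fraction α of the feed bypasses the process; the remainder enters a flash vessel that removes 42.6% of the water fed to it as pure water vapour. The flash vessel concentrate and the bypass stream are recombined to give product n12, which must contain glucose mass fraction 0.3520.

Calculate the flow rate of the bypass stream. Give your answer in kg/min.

All 1238×0.310 = 383.78 kg/min of glucose reaches n12, so n12 = 383.78/0.352 = 1090.3 kg/min and vapour = 147.72 kg/min.
The evaporator receives (1−α)·1238 of feed at 0.690 water and removes 0.426 of that water:
0.426×0.690×(1−α)×1238 = 147.72
(1−α) = 147.72/363.9 = 0.4059;  α = 0.5941.
Bypass flow = 0.5941×1238 = 735.46 kg/min.

735.5 kg/min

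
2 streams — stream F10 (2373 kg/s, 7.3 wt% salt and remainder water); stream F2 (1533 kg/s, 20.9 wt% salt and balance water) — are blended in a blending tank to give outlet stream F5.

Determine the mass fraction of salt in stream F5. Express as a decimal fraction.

0.126

Total flow out = 2373 + 1533 = 3906 kg/s.
salt in = 2373×0.073 + 1533×0.209 = 493.63 kg/s.
salt mass fraction in F5 = 493.63/3906 = 0.126.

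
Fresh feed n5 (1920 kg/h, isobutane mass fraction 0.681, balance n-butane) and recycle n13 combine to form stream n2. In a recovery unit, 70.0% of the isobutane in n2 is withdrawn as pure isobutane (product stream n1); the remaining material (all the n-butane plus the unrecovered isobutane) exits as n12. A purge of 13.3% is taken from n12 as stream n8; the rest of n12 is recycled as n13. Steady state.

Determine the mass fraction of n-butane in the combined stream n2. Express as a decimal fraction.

0.723

n-butane enters only via n5 and leaves only via the purge: 1920×0.319 = 0.133×(n-butane in n12), and the recovery unit passes all n-butane, so n-butane in n2 = n-butane in n12 = 4605.1 kg/h.
isobutane in n2: m_A = 1920×0.681 + (1−0.133)·(1−0.700)·m_A, so m_A = 1307.5/0.7399 = 1767.2 kg/h.
n2 = 1767.2 + 4605.1 = 6372.3 kg/h.
n-butane fraction in n2 = 4605.1/6372.3 = 0.723.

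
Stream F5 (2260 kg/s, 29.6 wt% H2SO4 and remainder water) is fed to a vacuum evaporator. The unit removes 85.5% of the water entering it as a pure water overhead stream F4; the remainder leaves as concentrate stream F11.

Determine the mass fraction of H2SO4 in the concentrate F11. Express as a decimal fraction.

0.744

H2SO4 is not removed: 2260×0.296 = 668.96 kg/s of H2SO4 enters F11.
water entering = 2260×0.704 = 1591 kg/s; overhead removed = 0.855×1591 = 1360.3 kg/s.
Concentrate = 2260 − 1360.3 = 899.66 kg/s.
Mass fraction = 668.96/899.66 = 0.744.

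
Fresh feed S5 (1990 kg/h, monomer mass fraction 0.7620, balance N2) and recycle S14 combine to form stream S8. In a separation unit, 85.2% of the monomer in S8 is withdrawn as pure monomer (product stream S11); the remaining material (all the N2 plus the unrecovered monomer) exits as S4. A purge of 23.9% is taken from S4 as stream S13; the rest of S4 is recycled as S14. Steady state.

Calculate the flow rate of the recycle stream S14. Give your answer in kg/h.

1701 kg/h

N2 enters only via S5 and leaves only via the purge: 1990×0.238 = 0.239×(N2 in S4), and the separation unit passes all N2, so N2 in S8 = N2 in S4 = 1981.7 kg/h.
monomer in S8: m_A = 1990×0.762 + (1−0.239)·(1−0.852)·m_A, so m_A = 1516.4/0.8874 = 1708.8 kg/h.
S4 = (1−0.852)×1708.8 + 1981.7 = 2234.6 kg/h.
Recycle S14 = (1−0.239)×2234.6 = 1700.5 kg/h.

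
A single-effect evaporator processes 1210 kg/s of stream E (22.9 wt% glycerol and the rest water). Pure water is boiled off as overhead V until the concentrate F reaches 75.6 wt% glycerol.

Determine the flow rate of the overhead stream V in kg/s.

glycerol is conserved: 1210×0.229 = 277.09 kg/s all reports to the concentrate.
Concentrate = 277.09/(target fraction) = 366.52 kg/s.
Overhead = 1210 − 366.52 = 843.48 kg/s.

843.5 kg/s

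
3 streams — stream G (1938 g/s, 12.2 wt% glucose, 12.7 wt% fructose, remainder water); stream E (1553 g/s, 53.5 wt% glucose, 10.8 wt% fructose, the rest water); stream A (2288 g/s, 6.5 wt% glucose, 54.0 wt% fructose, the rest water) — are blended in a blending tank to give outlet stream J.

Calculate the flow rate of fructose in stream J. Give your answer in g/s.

fructose out = fructose in = 1938×0.127 + 1553×0.108 + 2288×0.540 = 1649.4 g/s.

1649 g/s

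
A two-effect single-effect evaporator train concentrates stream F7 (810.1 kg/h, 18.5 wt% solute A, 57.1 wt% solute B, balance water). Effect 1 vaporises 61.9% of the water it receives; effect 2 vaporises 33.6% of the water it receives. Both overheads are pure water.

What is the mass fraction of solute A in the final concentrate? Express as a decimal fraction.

0.226

water in feed = 810.1×0.244 = 197.66 kg/h.
After stage 1: water left = (1−0.619)×197.66 = 75.31; stream total = 687.75 kg/h.
After stage 2: water left = (1−0.336)×75.31 = 50.006; final concentrate = 662.44 kg/h.
solute A fraction = 149.87/662.44 = 0.226.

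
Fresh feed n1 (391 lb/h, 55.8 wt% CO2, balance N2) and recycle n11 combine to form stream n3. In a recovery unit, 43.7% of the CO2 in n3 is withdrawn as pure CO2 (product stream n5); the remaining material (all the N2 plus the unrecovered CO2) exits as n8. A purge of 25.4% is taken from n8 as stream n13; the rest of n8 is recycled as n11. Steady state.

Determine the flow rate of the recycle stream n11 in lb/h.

N2 enters only via n1 and leaves only via the purge: 391×0.442 = 0.254×(N2 in n8), and the recovery unit passes all N2, so N2 in n3 = N2 in n8 = 680.4 lb/h.
CO2 in n3: m_A = 391×0.558 + (1−0.254)·(1−0.437)·m_A, so m_A = 218.18/0.5800 = 376.17 lb/h.
n8 = (1−0.437)×376.17 + 680.4 = 892.18 lb/h.
Recycle n11 = (1−0.254)×892.18 = 665.57 lb/h.

665.6 lb/h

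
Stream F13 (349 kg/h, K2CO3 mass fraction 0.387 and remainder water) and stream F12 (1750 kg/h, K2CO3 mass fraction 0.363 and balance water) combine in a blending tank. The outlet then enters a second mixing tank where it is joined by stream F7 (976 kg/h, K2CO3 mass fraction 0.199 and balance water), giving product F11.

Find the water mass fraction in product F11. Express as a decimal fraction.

0.686

Overall, product flow = 3075 kg/h.
water in = 349×0.613 + 1750×0.637 + 976×0.801 = 2110.5 kg/h.
water fraction in F11 = 0.686.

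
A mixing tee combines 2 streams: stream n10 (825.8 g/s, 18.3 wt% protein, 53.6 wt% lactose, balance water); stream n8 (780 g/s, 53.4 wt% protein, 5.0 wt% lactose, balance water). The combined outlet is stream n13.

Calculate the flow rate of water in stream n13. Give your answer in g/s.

water out = water in = 825.8×0.281 + 780×0.416 = 556.53 g/s.

556.5 g/s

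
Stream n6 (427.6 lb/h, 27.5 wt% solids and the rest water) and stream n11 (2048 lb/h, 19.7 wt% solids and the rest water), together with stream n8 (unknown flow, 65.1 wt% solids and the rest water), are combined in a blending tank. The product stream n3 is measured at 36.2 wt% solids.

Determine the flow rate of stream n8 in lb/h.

Let n8 be the unknown flow. Total out = 2475.6 + n8.
solids balance: 521.05 + 0.651·n8 = 0.362·(2475.6 + n8)
(0.651 − 0.362)·n8 = 0.362×2475.6 − 521.05 = 375.12
n8 = 375.12 / 0.289 = 1298 lb/h

1298 lb/h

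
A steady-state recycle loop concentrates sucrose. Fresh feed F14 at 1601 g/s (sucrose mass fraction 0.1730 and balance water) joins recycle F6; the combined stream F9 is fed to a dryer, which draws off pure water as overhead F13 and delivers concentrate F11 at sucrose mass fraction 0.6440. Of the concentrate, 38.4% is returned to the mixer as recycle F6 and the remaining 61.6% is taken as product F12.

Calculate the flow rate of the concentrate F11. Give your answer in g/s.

Overall sucrose balance (none leaves overhead): sucrose in fresh feed = sucrose in product, i.e. 1601×0.173 = (1−0.384)·F11·0.644.
F11 = 276.97/(0.644×0.616) = 698.19 g/s.

698.2 g/s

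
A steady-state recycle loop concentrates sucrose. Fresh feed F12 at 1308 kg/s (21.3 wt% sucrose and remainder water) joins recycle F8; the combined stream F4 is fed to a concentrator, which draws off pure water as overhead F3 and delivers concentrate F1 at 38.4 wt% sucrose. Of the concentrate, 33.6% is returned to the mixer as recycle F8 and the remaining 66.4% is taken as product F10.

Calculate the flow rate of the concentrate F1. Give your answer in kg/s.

1093 kg/s

Overall sucrose balance (none leaves overhead): sucrose in fresh feed = sucrose in product, i.e. 1308×0.213 = (1−0.336)·F1·0.384.
F1 = 278.6/(0.384×0.664) = 1092.7 kg/s.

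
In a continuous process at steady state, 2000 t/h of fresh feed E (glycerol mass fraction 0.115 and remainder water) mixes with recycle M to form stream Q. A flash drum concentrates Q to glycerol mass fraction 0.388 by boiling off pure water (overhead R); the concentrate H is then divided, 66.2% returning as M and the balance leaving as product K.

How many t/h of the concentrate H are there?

1754 t/h

Overall glycerol balance (none leaves overhead): glycerol in fresh feed = glycerol in product, i.e. 2000×0.115 = (1−0.662)·H·0.388.
H = 230/(0.388×0.338) = 1753.8 t/h.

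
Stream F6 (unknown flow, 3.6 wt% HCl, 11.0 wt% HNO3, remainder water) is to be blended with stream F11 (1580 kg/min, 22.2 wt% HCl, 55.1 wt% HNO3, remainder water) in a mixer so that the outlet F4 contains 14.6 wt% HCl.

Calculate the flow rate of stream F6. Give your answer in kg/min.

Let F6 be the unknown flow. Total out = 1580 + F6.
HCl balance: 350.76 + 0.036·F6 = 0.146·(1580 + F6)
(0.036 − 0.146)·F6 = 0.146×1580 − 350.76 = -120.08
F6 = -120.08 / -0.110 = 1091.6 kg/min

1092 kg/min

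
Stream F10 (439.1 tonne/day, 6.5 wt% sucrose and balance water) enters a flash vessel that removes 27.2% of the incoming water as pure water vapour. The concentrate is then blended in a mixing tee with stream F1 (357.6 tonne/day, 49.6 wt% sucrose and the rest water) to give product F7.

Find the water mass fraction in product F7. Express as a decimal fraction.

Vapour removed = 0.272×0.935×439.1 = 111.67 tonne/day; concentrate = 327.43 tonne/day.
water reaching the mixer = 298.89 (from concentrate) + 357.6×0.504 = 479.12 tonne/day.
Product flow = 327.43 + 357.6 = 685.03 tonne/day; water fraction = 0.699.

0.699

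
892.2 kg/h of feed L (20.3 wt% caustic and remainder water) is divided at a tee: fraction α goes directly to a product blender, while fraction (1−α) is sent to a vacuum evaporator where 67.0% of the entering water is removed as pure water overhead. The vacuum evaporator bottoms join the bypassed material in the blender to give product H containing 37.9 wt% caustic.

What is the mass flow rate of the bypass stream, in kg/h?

116.3 kg/h

All 892.2×0.203 = 181.12 kg/h of caustic reaches H, so H = 181.12/0.379 = 477.88 kg/h and vapour = 414.32 kg/h.
The evaporator receives (1−α)·892.2 of feed at 0.797 water and removes 0.670 of that water:
0.670×0.797×(1−α)×892.2 = 414.32
(1−α) = 414.32/476.43 = 0.8696;  α = 0.1304.
Bypass flow = 0.1304×892.2 = 116.31 kg/h.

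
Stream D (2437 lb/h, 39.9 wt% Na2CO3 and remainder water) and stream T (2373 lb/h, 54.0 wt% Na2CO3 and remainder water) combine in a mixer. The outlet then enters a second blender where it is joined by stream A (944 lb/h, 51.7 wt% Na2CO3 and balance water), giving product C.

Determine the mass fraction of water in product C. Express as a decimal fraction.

0.5235

Overall, product flow = 5754 lb/h.
water in = 2437×0.601 + 2373×0.460 + 944×0.483 = 3012.2 lb/h.
water fraction in C = 0.5235.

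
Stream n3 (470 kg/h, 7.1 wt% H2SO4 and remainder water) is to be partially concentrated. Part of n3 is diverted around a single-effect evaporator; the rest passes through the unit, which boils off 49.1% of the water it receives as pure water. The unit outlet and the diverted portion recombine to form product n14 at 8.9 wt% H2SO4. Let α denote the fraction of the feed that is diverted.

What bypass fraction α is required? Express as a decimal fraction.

All 470×0.071 = 33.37 kg/h of H2SO4 reaches n14, so n14 = 33.37/0.089 = 374.94 kg/h and vapour = 95.056 kg/h.
The evaporator receives (1−α)·470 of feed at 0.929 water and removes 0.491 of that water:
0.491×0.929×(1−α)×470 = 95.056
(1−α) = 95.056/214.39 = 0.4434;  α = 0.5566.

0.557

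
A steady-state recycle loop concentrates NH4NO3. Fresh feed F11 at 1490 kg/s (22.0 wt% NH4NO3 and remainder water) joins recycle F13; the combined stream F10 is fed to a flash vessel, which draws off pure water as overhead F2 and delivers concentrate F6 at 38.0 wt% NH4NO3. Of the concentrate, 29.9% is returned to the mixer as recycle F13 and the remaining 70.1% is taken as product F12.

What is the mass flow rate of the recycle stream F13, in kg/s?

Overall NH4NO3 balance (none leaves overhead): NH4NO3 in fresh feed = NH4NO3 in product, i.e. 1490×0.220 = (1−0.299)·F6·0.380.
F6 = 327.8/(0.380×0.701) = 1230.6 kg/s.
Recycle F13 = 0.299×1230.6 = 367.94 kg/s.

367.9 kg/s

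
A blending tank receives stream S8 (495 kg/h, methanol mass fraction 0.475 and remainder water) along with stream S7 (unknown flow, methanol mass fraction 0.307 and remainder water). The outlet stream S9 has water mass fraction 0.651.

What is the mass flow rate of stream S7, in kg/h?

1485 kg/h

Let S7 be the unknown flow. Total out = 495 + S7.
water balance: 259.88 + 0.693·S7 = 0.651·(495 + S7)
(0.693 − 0.651)·S7 = 0.651×495 − 259.88 = 62.37
S7 = 62.37 / 0.042 = 1485 kg/h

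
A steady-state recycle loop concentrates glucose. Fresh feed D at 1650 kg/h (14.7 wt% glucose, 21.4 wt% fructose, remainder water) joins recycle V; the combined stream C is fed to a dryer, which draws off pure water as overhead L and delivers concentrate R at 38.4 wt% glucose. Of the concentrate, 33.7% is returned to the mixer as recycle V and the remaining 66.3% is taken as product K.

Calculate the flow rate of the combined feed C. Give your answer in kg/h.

1971 kg/h

Overall glucose balance (none leaves overhead): glucose in fresh feed = glucose in product, i.e. 1650×0.147 = (1−0.337)·R·0.384.
R = 242.55/(0.384×0.663) = 952.7 kg/h.
Recycle V = 0.337×952.7 = 321.06 kg/h.
Combined feed C = 1650 + 321.06 = 1971.1 kg/h.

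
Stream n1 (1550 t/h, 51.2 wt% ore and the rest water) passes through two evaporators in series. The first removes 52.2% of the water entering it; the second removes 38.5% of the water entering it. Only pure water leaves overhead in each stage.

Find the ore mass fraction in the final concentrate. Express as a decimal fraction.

0.781

water in feed = 1550×0.488 = 756.4 t/h.
After stage 1: water left = (1−0.522)×756.4 = 361.56; stream total = 1155.2 t/h.
After stage 2: water left = (1−0.385)×361.56 = 222.36; final concentrate = 1016 t/h.
ore fraction = 793.6/1016 = 0.781.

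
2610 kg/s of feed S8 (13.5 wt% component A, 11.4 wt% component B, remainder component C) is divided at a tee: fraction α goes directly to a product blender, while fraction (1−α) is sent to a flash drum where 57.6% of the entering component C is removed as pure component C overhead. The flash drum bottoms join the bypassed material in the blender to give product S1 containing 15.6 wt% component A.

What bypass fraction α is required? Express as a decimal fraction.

0.689

All 2610×0.135 = 352.35 kg/s of component A reaches S1, so S1 = 352.35/0.156 = 2258.7 kg/s and vapour = 351.35 kg/s.
The evaporator receives (1−α)·2610 of feed at 0.751 component C and removes 0.576 of that component C:
0.576×0.751×(1−α)×2610 = 351.35
(1−α) = 351.35/1129 = 0.3112;  α = 0.6888.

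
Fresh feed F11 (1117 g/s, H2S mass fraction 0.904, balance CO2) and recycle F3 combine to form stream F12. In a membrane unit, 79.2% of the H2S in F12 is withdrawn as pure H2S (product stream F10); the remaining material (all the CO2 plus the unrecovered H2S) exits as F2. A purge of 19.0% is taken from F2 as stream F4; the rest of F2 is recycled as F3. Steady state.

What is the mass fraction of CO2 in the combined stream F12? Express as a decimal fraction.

0.317

CO2 enters only via F11 and leaves only via the purge: 1117×0.096 = 0.190×(CO2 in F2), and the membrane unit passes all CO2, so CO2 in F12 = CO2 in F2 = 564.38 g/s.
H2S in F12: m_A = 1117×0.904 + (1−0.190)·(1−0.792)·m_A, so m_A = 1009.8/0.8315 = 1214.4 g/s.
F12 = 1214.4 + 564.38 = 1778.7 g/s.
CO2 fraction in F12 = 564.38/1778.7 = 0.317.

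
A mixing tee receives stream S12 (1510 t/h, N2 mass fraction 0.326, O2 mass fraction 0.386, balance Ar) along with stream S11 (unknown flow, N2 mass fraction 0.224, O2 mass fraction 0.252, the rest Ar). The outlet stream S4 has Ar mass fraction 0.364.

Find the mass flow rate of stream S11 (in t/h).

717.2 t/h

Let S11 be the unknown flow. Total out = 1510 + S11.
Ar balance: 434.88 + 0.524·S11 = 0.364·(1510 + S11)
(0.524 − 0.364)·S11 = 0.364×1510 − 434.88 = 114.76
S11 = 114.76 / 0.160 = 717.25 t/h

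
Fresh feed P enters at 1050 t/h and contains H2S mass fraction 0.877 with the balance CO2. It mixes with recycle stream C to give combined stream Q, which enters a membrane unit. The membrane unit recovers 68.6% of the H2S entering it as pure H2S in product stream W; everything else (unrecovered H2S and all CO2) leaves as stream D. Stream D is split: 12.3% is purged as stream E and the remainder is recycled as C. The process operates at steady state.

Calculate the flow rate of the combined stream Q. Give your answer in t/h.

2321 t/h

CO2 enters only via P and leaves only via the purge: 1050×0.123 = 0.123×(CO2 in D), and the membrane unit passes all CO2, so CO2 in Q = CO2 in D = 1050 t/h.
H2S in Q: m_A = 1050×0.877 + (1−0.123)·(1−0.686)·m_A, so m_A = 920.85/0.7246 = 1270.8 t/h.
Q = 1270.8 + 1050 = 2320.8 t/h.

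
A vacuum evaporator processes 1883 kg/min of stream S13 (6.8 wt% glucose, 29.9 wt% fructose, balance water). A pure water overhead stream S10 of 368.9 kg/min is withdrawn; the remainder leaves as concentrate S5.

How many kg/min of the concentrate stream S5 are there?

1514 kg/min

Concentrate = 1883 − 368.9 = 1514.1 kg/min.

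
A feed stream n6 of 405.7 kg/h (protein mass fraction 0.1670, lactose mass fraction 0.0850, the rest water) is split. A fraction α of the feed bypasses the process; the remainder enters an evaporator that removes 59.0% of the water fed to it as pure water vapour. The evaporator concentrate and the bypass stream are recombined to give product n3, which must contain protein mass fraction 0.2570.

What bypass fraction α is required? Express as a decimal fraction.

All 405.7×0.167 = 67.752 kg/h of protein reaches n3, so n3 = 67.752/0.257 = 263.63 kg/h and vapour = 142.07 kg/h.
The evaporator receives (1−α)·405.7 of feed at 0.748 water and removes 0.590 of that water:
0.590×0.748×(1−α)×405.7 = 142.07
(1−α) = 142.07/179.04 = 0.7935;  α = 0.2065.

0.206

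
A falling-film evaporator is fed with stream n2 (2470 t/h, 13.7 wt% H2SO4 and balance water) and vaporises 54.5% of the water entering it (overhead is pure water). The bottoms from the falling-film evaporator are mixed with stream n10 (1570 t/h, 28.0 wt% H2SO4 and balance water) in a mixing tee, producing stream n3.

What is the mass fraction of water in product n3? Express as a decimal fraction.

0.730

Vapour removed = 0.545×0.863×2470 = 1161.7 t/h; concentrate = 1308.3 t/h.
water reaching the mixer = 969.88 (from concentrate) + 1570×0.720 = 2100.3 t/h.
Product flow = 1308.3 + 1570 = 2878.3 t/h; water fraction = 0.730.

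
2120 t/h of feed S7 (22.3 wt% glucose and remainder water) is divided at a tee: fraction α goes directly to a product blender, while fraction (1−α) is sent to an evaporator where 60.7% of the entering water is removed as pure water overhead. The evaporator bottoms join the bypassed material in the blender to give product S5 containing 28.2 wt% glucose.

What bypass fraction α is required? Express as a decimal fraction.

All 2120×0.223 = 472.76 t/h of glucose reaches S5, so S5 = 472.76/0.282 = 1676.5 t/h and vapour = 443.55 t/h.
The evaporator receives (1−α)·2120 of feed at 0.777 water and removes 0.607 of that water:
0.607×0.777×(1−α)×2120 = 443.55
(1−α) = 443.55/999.87 = 0.4436;  α = 0.5564.

0.556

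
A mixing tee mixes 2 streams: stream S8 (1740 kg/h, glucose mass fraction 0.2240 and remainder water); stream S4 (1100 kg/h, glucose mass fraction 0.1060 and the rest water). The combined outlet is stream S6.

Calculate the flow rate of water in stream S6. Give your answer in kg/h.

2334 kg/h

water out = water in = 1740×0.776 + 1100×0.894 = 2333.6 kg/h.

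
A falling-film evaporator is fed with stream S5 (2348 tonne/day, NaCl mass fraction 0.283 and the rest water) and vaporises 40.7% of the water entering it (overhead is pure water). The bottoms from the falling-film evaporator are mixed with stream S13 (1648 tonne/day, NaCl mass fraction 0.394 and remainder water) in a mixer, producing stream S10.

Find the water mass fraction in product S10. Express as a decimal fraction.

0.603

Vapour removed = 0.407×0.717×2348 = 685.19 tonne/day; concentrate = 1662.8 tonne/day.
water reaching the mixer = 998.32 (from concentrate) + 1648×0.606 = 1997 tonne/day.
Product flow = 1662.8 + 1648 = 3310.8 tonne/day; water fraction = 0.603.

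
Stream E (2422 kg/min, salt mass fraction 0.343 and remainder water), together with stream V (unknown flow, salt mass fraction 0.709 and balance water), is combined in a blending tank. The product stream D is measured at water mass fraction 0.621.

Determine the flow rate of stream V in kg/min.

264.2 kg/min

Let V be the unknown flow. Total out = 2422 + V.
water balance: 1591.3 + 0.291·V = 0.621·(2422 + V)
(0.291 − 0.621)·V = 0.621×2422 − 1591.3 = -87.192
V = -87.192 / -0.330 = 264.22 kg/min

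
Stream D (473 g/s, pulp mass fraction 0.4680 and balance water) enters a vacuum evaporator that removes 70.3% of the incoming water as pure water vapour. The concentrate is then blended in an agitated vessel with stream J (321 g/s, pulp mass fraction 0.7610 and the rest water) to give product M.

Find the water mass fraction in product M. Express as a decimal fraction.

0.2454

Vapour removed = 0.703×0.532×473 = 176.9 g/s; concentrate = 296.1 g/s.
water reaching the mixer = 74.736 (from concentrate) + 321×0.239 = 151.45 g/s.
Product flow = 296.1 + 321 = 617.1 g/s; water fraction = 0.2454.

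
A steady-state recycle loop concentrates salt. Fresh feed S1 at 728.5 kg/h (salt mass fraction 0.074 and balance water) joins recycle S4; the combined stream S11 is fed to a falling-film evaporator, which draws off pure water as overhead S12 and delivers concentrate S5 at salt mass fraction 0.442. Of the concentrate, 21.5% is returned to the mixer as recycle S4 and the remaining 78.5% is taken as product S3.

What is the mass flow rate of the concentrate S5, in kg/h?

155.4 kg/h

Overall salt balance (none leaves overhead): salt in fresh feed = salt in product, i.e. 728.5×0.074 = (1−0.215)·S5·0.442.
S5 = 53.909/(0.442×0.785) = 155.37 kg/h.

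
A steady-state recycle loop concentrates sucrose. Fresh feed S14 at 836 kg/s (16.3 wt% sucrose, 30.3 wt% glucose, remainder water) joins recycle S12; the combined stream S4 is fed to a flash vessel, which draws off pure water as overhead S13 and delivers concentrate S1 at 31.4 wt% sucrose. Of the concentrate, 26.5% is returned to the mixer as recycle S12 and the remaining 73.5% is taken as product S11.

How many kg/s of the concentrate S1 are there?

590.4 kg/s

Overall sucrose balance (none leaves overhead): sucrose in fresh feed = sucrose in product, i.e. 836×0.163 = (1−0.265)·S1·0.314.
S1 = 136.27/(0.314×0.735) = 590.44 kg/s.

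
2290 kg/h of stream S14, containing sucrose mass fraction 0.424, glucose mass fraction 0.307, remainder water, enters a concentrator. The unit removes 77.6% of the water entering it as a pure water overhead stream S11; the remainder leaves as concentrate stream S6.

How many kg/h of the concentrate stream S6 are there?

water entering = 2290×0.269 = 616.01 kg/h; overhead removed = 0.776×616.01 = 478.02 kg/h.
Concentrate = 2290 − 478.02 = 1812 kg/h.

1812 kg/h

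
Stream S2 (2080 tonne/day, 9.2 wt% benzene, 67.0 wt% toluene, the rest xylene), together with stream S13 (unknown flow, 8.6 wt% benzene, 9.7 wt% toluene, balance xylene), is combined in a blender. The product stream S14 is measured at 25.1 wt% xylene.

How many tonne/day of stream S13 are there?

47.77 tonne/day

Let S13 be the unknown flow. Total out = 2080 + S13.
xylene balance: 495.04 + 0.817·S13 = 0.251·(2080 + S13)
(0.817 − 0.251)·S13 = 0.251×2080 − 495.04 = 27.04
S13 = 27.04 / 0.566 = 47.774 tonne/day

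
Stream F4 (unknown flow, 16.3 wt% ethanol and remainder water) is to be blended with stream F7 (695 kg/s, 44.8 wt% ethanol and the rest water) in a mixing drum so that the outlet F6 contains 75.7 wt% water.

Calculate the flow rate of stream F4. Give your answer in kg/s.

Let F4 be the unknown flow. Total out = 695 + F4.
water balance: 383.64 + 0.837·F4 = 0.757·(695 + F4)
(0.837 − 0.757)·F4 = 0.757×695 − 383.64 = 142.47
F4 = 142.47 / 0.080 = 1780.9 kg/s

1781 kg/s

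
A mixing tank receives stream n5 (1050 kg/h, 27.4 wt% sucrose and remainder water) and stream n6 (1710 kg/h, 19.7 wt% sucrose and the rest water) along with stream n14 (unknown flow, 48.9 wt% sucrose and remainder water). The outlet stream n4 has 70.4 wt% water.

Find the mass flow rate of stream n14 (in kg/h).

Let n14 be the unknown flow. Total out = 2760 + n14.
water balance: 2135.4 + 0.511·n14 = 0.704·(2760 + n14)
(0.511 − 0.704)·n14 = 0.704×2760 − 2135.4 = -192.39
n14 = -192.39 / -0.193 = 996.84 kg/h

996.8 kg/h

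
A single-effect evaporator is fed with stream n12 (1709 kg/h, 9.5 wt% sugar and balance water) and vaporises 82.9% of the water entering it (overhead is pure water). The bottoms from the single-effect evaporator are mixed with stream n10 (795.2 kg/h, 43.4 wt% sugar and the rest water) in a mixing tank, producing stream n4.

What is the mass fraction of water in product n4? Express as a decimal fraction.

0.5847

Vapour removed = 0.829×0.905×1709 = 1282.2 kg/h; concentrate = 426.83 kg/h.
water reaching the mixer = 264.48 (from concentrate) + 795.2×0.566 = 714.56 kg/h.
Product flow = 426.83 + 795.2 = 1222 kg/h; water fraction = 0.5847.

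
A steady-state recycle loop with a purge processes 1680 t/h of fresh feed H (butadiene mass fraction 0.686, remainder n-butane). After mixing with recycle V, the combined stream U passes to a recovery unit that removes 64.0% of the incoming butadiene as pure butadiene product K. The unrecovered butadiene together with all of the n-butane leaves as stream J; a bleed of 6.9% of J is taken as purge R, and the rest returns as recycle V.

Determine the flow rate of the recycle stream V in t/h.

n-butane enters only via H and leaves only via the purge: 1680×0.314 = 0.069×(n-butane in J), and the recovery unit passes all n-butane, so n-butane in U = n-butane in J = 7645.2 t/h.
butadiene in U: m_A = 1680×0.686 + (1−0.069)·(1−0.640)·m_A, so m_A = 1152.5/0.6648 = 1733.5 t/h.
J = (1−0.640)×1733.5 + 7645.2 = 8269.3 t/h.
Recycle V = (1−0.069)×8269.3 = 7698.7 t/h.

7699 t/h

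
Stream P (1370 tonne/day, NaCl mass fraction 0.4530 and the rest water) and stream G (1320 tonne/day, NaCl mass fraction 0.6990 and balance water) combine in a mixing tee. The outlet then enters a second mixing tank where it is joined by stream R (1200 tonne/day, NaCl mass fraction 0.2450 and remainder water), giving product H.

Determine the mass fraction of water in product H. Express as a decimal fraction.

0.5277

Overall, product flow = 3890 tonne/day.
water in = 1370×0.547 + 1320×0.301 + 1200×0.755 = 2052.7 tonne/day.
water fraction in H = 0.5277.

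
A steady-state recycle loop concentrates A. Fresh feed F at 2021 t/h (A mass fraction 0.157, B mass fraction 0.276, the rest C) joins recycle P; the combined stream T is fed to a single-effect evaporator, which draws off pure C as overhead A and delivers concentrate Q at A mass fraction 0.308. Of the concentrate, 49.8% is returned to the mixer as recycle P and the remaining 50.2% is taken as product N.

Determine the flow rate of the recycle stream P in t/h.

Overall A balance (none leaves overhead): A in fresh feed = A in product, i.e. 2021×0.157 = (1−0.498)·Q·0.308.
Q = 317.3/(0.308×0.502) = 2052.2 t/h.
Recycle P = 0.498×2052.2 = 1022 t/h.

1022 t/h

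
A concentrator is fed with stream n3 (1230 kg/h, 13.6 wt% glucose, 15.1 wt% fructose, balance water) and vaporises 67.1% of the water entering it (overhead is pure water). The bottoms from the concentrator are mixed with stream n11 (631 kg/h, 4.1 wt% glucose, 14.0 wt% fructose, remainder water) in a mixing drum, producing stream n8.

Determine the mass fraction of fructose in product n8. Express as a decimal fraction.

0.2154

Vapour removed = 0.671×0.713×1230 = 588.46 kg/h; concentrate = 641.54 kg/h.
fructose reaching the mixer = 185.73 (from concentrate) + 631×0.140 = 274.07 kg/h.
Product flow = 641.54 + 631 = 1272.5 kg/h; fructose fraction = 0.2154.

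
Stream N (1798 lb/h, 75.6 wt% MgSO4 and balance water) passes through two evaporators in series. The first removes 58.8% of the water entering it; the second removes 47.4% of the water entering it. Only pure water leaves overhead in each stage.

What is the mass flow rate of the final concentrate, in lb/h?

water in feed = 1798×0.244 = 438.71 lb/h.
After stage 1: water left = (1−0.588)×438.71 = 180.75; stream total = 1540 lb/h.
After stage 2: water left = (1−0.474)×180.75 = 95.074; final concentrate = 1454.4 lb/h.

1454 lb/h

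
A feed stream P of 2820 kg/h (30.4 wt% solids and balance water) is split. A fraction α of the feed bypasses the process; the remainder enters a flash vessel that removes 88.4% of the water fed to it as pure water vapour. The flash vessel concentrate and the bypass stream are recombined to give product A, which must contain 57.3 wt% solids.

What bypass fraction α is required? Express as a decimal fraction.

0.237

All 2820×0.304 = 857.28 kg/h of solids reaches A, so A = 857.28/0.573 = 1496.1 kg/h and vapour = 1323.9 kg/h.
The evaporator receives (1−α)·2820 of feed at 0.696 water and removes 0.884 of that water:
0.884×0.696×(1−α)×2820 = 1323.9
(1−α) = 1323.9/1735 = 0.7630;  α = 0.2370.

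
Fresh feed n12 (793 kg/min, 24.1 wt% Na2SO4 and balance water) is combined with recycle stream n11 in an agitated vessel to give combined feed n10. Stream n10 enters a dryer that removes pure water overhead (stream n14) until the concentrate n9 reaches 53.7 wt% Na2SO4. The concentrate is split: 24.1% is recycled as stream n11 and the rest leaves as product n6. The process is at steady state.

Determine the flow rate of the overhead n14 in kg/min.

Overall Na2SO4 balance (none leaves overhead): Na2SO4 in fresh feed = Na2SO4 in product, i.e. 793×0.241 = (1−0.241)·n9·0.537.
n9 = 191.11/(0.537×0.759) = 468.89 kg/min.
Recycle n11 = 0.241×468.89 = 113 kg/min.
Combined feed n10 = 793 + 113 = 906 kg/min.
Overhead n14 = n10 − n9 = 906 − 468.89 = 437.11 kg/min.

437.1 kg/min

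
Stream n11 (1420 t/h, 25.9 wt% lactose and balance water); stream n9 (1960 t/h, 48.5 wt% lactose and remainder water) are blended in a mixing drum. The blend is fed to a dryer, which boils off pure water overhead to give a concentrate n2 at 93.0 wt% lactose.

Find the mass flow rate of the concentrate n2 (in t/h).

lactose entering = 1420×0.259 + 1960×0.485 = 1318.4 t/h.
All lactose reports to n2, so n2 = 1318.4/0.930 = 1417.6 t/h.

1418 t/h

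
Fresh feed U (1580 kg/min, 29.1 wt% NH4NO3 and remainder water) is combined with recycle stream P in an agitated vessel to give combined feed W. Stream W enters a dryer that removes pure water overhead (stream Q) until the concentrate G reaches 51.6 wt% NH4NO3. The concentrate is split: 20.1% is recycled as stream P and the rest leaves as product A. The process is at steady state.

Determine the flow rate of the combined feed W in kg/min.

Overall NH4NO3 balance (none leaves overhead): NH4NO3 in fresh feed = NH4NO3 in product, i.e. 1580×0.291 = (1−0.201)·G·0.516.
G = 459.78/(0.516×0.799) = 1115.2 kg/min.
Recycle P = 0.201×1115.2 = 224.16 kg/min.
Combined feed W = 1580 + 224.16 = 1804.2 kg/min.

1804 kg/min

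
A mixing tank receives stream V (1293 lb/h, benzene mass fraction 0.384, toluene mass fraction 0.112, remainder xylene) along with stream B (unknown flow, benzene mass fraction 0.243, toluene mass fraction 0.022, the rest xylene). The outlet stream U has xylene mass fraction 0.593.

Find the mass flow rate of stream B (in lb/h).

810.4 lb/h

Let B be the unknown flow. Total out = 1293 + B.
xylene balance: 651.67 + 0.735·B = 0.593·(1293 + B)
(0.735 − 0.593)·B = 0.593×1293 − 651.67 = 115.08
B = 115.08 / 0.142 = 810.4 lb/h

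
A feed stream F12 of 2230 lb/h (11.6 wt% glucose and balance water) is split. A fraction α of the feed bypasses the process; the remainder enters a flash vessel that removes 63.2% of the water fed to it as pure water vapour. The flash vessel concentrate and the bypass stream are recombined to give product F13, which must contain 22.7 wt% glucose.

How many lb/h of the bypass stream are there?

278.2 lb/h

All 2230×0.116 = 258.68 lb/h of glucose reaches F13, so F13 = 258.68/0.227 = 1139.6 lb/h and vapour = 1090.4 lb/h.
The evaporator receives (1−α)·2230 of feed at 0.884 water and removes 0.632 of that water:
0.632×0.884×(1−α)×2230 = 1090.4
(1−α) = 1090.4/1245.9 = 0.8752;  α = 0.1248.
Bypass flow = 0.1248×2230 = 278.21 lb/h.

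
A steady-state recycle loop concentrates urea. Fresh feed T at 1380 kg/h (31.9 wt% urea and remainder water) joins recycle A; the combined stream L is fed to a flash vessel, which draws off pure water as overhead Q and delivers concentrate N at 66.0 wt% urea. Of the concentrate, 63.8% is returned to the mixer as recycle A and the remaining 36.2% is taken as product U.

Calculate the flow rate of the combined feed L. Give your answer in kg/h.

2556 kg/h

Overall urea balance (none leaves overhead): urea in fresh feed = urea in product, i.e. 1380×0.319 = (1−0.638)·N·0.660.
N = 440.22/(0.660×0.362) = 1842.5 kg/h.
Recycle A = 0.638×1842.5 = 1175.5 kg/h.
Combined feed L = 1380 + 1175.5 = 2555.5 kg/h.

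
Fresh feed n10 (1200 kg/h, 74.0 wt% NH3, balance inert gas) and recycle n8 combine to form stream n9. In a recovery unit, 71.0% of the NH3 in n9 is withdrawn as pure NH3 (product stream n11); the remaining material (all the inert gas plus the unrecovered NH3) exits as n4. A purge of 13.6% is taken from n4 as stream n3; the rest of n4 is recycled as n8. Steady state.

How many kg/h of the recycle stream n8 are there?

2279 kg/h

inert gas enters only via n10 and leaves only via the purge: 1200×0.260 = 0.136×(inert gas in n4), and the recovery unit passes all inert gas, so inert gas in n9 = inert gas in n4 = 2294.1 kg/h.
NH3 in n9: m_A = 1200×0.740 + (1−0.136)·(1−0.710)·m_A, so m_A = 888/0.7494 = 1184.9 kg/h.
n4 = (1−0.710)×1184.9 + 2294.1 = 2637.7 kg/h.
Recycle n8 = (1−0.136)×2637.7 = 2279 kg/h.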